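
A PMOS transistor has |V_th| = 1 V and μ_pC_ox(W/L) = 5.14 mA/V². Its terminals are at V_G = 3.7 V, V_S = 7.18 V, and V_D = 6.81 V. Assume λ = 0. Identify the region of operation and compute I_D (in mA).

V_SG = V_S − V_G = 7.18 − 3.7 = 3.48 V; V_SD = V_S − V_D = 7.18 − 6.81 = 0.37 V.
V_ov = V_SG − |V_th| = 3.48 − 1 = 2.48 V.
Since V_SD = 0.37 V < V_ov = 2.48 V, the device is in the triode region.
I_D = k_p [V_ov · V_SD − ½ V_SD²] = 5.14 × [2.48 × 0.37 − 0.5 × 0.37²] = 4.36 mA.

Triode; I_D = 4.36 mA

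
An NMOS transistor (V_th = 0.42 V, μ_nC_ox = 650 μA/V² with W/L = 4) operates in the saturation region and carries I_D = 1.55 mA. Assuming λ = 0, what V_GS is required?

k_n = μ_nC_ox · (W/L) = 2.6 mA/V².
In saturation I_D = ½ k_n (V_GS − V_th)², so V_GS − V_th = √(2 I_D / k_n) = √(2 × 1.55 / 2.6) = 1.09 V.
V_GS = 0.42 + 1.09 = 1.51 V.

V_GS = 1.51 V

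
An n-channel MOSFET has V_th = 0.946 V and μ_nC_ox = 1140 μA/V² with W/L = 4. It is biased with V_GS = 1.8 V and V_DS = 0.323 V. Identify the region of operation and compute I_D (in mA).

k_n = μ_nC_ox · (W/L) = 4.56 mA/V².
V_ov = V_GS − V_th = 1.8 − 0.946 = 0.854 V.
Since V_DS = 0.323 V < V_ov = 0.854 V, the device is in the triode region.
I_D = k_n [V_ov · V_DS − ½ V_DS²] = 4.56 × [0.854 × 0.323 − 0.5 × 0.323²] = 1.02 mA.

Triode; I_D = 1.02 mA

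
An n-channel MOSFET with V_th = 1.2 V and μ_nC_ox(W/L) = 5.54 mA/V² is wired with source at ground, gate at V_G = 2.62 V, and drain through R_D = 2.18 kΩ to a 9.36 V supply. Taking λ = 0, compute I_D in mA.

V_GS = V_G = 2.62 V, so V_ov = 2.62 − 1.2 = 1.42 V.
Assume saturation: I_D = ½ k_n V_ov² = 0.5 × 5.54 × 1.42² = 5.59 mA, giving V_DS = V_DD − I_D R_D = 9.36 − 5.59 × 2.18 = -2.82 V.
But -2.82 V < V_ov = 1.42 V, so the device is actually in triode.
In triode I_D = k_n[V_ov V_DS − ½ V_DS²] and I_D = (V_DD − V_DS)/R_D. Equating: 6.04 V_DS² − 18.15 V_DS + 9.36 = 0, giving V_DS = 0.661 V (the root below V_ov).
I_D = (9.36 − 0.661) / 2.18 = 3.99 mA.

I_D = 3.99 mA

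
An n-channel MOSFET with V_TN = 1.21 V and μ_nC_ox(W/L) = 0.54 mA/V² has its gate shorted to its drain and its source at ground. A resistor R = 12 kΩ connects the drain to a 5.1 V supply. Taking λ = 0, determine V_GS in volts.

With gate tied to drain, V_GS = V_DS ≥ V_GS − V_TN, so the device is in saturation.
KCL at the drain: ½ k_n (V_GS − V_TN)² = (V_DD − V_GS)/R.
Let x = V_GS − 1.21. Then 3.24 x² + x − 3.89 = 0, giving x = 0.952 V (positive root), so V_GS = 2.16 V.
I_D = (V_DD − V_GS)/R = (5.1 − 2.16) / 12 = 0.245 mA.

V_GS = 2.16 V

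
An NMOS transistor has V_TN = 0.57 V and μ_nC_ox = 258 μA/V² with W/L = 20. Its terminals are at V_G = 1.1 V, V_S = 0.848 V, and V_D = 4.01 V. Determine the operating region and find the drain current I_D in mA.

V_GS = V_G − V_S = 1.1 − 0.848 = 0.252 V; V_DS = V_D − V_S = 4.01 − 0.848 = 3.16 V.
V_GS = 0.252 V < V_TN = 0.57 V, so the transistor is in cutoff.

Cutoff; I_D = 0 mA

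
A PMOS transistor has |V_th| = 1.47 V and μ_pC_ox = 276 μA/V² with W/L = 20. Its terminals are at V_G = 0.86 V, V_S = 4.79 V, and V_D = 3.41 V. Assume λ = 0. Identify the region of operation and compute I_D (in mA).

Triode; I_D = 13.5 mA

V_SG = V_S − V_G = 4.79 − 0.86 = 3.93 V; V_SD = V_S − V_D = 4.79 − 3.41 = 1.38 V.
k_p = μ_pC_ox · (W/L) = 5.52 mA/V².
V_ov = V_SG − |V_th| = 3.93 − 1.47 = 2.46 V.
Since V_SD = 1.38 V < V_ov = 2.46 V, the device is in the triode region.
I_D = k_p [V_ov · V_SD − ½ V_SD²] = 5.52 × [2.46 × 1.38 − 0.5 × 1.38²] = 13.5 mA.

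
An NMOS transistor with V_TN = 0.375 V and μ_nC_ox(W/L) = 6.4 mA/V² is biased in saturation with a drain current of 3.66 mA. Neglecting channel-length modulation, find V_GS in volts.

V_GS = 1.44 V

In saturation I_D = ½ k_n (V_GS − V_TN)², so V_GS − V_TN = √(2 I_D / k_n) = √(2 × 3.66 / 6.4) = 1.07 V.
V_GS = 0.375 + 1.07 = 1.44 V.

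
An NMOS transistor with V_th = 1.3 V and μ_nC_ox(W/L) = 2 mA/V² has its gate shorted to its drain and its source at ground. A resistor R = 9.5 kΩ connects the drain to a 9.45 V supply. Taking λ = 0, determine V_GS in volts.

With gate tied to drain, V_GS = V_DS ≥ V_GS − V_th, so the device is in saturation.
KCL at the drain: ½ k_n (V_GS − V_th)² = (V_DD − V_GS)/R.
Let x = V_GS − 1.3. Then 9.5 x² + x − 8.15 = 0, giving x = 0.875 V (positive root), so V_GS = 2.18 V.
I_D = (V_DD − V_GS)/R = (9.45 − 2.18) / 9.5 = 0.766 mA.

V_GS = 2.18 V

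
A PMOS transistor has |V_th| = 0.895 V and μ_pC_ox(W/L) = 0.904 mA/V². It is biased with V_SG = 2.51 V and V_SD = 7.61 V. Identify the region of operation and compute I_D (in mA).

V_ov = V_SG − |V_th| = 2.51 − 0.895 = 1.61 V.
Since V_SD = 7.61 V ≥ V_ov = 1.61 V, the device is in saturation.
I_D = ½ k_p V_ov² = 0.5 × 0.904 × 1.61² = 1.18 mA.

Saturation; I_D = 1.18 mA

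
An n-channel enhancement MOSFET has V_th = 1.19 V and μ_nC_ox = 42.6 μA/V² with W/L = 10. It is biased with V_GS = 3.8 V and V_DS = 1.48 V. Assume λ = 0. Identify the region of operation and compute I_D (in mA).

Triode; I_D = 1.18 mA

k_n = μ_nC_ox · (W/L) = 0.426 mA/V².
V_ov = V_GS − V_th = 3.8 − 1.19 = 2.61 V.
Since V_DS = 1.48 V < V_ov = 2.61 V, the device is in the triode region.
I_D = k_n [V_ov · V_DS − ½ V_DS²] = 0.426 × [2.61 × 1.48 − 0.5 × 1.48²] = 1.18 mA.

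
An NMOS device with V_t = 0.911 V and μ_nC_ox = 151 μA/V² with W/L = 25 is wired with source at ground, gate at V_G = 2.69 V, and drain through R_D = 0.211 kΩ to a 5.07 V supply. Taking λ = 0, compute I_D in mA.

V_GS = V_G = 2.69 V, so V_ov = 2.69 − 0.911 = 1.78 V.
k_n = μ_nC_ox · (W/L) = 3.775 mA/V².
Assume saturation: I_D = ½ k_n V_ov² = 0.5 × 3.775 × 1.78² = 5.97 mA, giving V_DS = V_DD − I_D R_D = 5.07 − 5.97 × 0.211 = 3.81 V.
V_DS = 3.81 V ≥ V_ov = 1.78 V, confirming saturation.

I_D = 5.97 mA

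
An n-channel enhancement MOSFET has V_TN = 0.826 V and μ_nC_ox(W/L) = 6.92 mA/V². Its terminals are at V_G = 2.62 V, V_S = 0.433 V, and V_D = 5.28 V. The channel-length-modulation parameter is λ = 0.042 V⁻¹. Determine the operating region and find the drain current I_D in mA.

V_GS = V_G − V_S = 2.62 − 0.433 = 2.19 V; V_DS = V_D − V_S = 5.28 − 0.433 = 4.85 V.
V_ov = V_GS − V_TN = 2.19 − 0.826 = 1.36 V.
Since V_DS = 4.85 V ≥ V_ov = 1.36 V, the device is in saturation.
I_D = ½ k_n V_ov² (1 + λ V_DS) = 0.5 × 6.92 × 1.36² × (1 + 0.042 × 4.85) = 7.71 mA.

Saturation; I_D = 7.71 mA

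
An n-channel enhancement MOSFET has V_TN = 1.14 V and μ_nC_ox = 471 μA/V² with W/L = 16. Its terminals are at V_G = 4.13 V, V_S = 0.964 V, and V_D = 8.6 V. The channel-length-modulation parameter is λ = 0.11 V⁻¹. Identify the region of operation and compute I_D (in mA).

Saturation; I_D = 28.5 mA

V_GS = V_G − V_S = 4.13 − 0.964 = 3.17 V; V_DS = V_D − V_S = 8.6 − 0.964 = 7.64 V.
k_n = μ_nC_ox · (W/L) = 7.536 mA/V².
V_ov = V_GS − V_TN = 3.17 − 1.14 = 2.03 V.
Since V_DS = 7.64 V ≥ V_ov = 2.03 V, the device is in saturation.
I_D = ½ k_n V_ov² (1 + λ V_DS) = 0.5 × 7.536 × 2.03² × (1 + 0.11 × 7.64) = 28.5 mA.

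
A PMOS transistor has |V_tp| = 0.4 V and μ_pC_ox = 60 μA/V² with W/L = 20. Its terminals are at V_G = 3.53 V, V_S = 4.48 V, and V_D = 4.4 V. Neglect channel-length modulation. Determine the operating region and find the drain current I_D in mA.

Triode; I_D = 0.0490 mA

V_SG = V_S − V_G = 4.48 − 3.53 = 0.95 V; V_SD = V_S − V_D = 4.48 − 4.4 = 0.08 V.
k_p = μ_pC_ox · (W/L) = 1.2 mA/V².
V_ov = V_SG − |V_tp| = 0.95 − 0.4 = 0.55 V.
Since V_SD = 0.08 V < V_ov = 0.55 V, the device is in the triode region.
I_D = k_p [V_ov · V_SD − ½ V_SD²] = 1.2 × [0.55 × 0.08 − 0.5 × 0.08²] = 0.049 mA.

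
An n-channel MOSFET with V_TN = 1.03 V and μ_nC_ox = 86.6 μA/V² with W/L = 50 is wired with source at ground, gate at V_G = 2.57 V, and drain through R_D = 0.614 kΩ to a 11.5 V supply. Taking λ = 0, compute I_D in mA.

V_GS = V_G = 2.57 V, so V_ov = 2.57 − 1.03 = 1.54 V.
k_n = μ_nC_ox · (W/L) = 4.33 mA/V².
Assume saturation: I_D = ½ k_n V_ov² = 0.5 × 4.33 × 1.54² = 5.13 mA, giving V_DS = V_DD − I_D R_D = 11.5 − 5.13 × 0.614 = 8.35 V.
V_DS = 8.35 V ≥ V_ov = 1.54 V, confirming saturation.

I_D = 5.13 mA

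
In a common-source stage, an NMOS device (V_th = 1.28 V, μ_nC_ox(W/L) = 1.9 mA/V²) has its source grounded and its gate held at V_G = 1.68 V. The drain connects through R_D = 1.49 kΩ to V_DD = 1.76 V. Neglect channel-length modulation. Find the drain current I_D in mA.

I_D = 0.152 mA

V_GS = V_G = 1.68 V, so V_ov = 1.68 − 1.28 = 0.4 V.
Assume saturation: I_D = ½ k_n V_ov² = 0.5 × 1.9 × 0.4² = 0.152 mA, giving V_DS = V_DD − I_D R_D = 1.76 − 0.152 × 1.49 = 1.53 V.
V_DS = 1.53 V ≥ V_ov = 0.4 V, confirming saturation.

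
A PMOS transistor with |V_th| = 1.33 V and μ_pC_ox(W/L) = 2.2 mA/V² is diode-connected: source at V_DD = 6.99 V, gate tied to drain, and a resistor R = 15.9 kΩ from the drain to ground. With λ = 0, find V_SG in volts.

With gate tied to drain, V_SG = V_SD ≥ V_SG − |V_th|, so the device is in saturation.
KCL at the drain: ½ k_p (V_SG − |V_th|)² = (V_DD − V_SG)/R.
Let x = V_SG − 1.33. Then 17.5 x² + x − 5.66 = 0, giving x = 0.541 V (positive root), so V_SG = 1.87 V.
I_D = (V_DD − V_SG)/R = (6.99 − 1.87) / 15.9 = 0.322 mA.

V_SG = 1.87 V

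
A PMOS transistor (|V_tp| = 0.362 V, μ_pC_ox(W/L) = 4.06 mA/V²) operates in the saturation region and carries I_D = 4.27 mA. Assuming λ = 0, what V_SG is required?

In saturation I_D = ½ k_p (V_SG − |V_tp|)², so V_SG − |V_tp| = √(2 I_D / k_p) = √(2 × 4.27 / 4.06) = 1.45 V.
V_SG = 0.362 + 1.45 = 1.81 V.

V_SG = 1.81 V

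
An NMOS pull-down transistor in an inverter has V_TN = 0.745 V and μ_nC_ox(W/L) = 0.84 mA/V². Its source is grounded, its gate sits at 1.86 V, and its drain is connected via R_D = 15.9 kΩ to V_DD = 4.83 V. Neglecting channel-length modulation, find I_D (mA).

I_D = 0.281 mA

V_GS = V_G = 1.86 V, so V_ov = 1.86 − 0.745 = 1.12 V.
Assume saturation: I_D = ½ k_n V_ov² = 0.5 × 0.84 × 1.12² = 0.522 mA, giving V_DS = V_DD − I_D R_D = 4.83 − 0.522 × 15.9 = -3.47 V.
But -3.47 V < V_ov = 1.12 V, so the device is actually in triode.
In triode I_D = k_n[V_ov V_DS − ½ V_DS²] and I_D = (V_DD − V_DS)/R_D. Equating: 6.68 V_DS² − 15.89 V_DS + 4.83 = 0, giving V_DS = 0.358 V (the root below V_ov).
I_D = (4.83 − 0.358) / 15.9 = 0.281 mA.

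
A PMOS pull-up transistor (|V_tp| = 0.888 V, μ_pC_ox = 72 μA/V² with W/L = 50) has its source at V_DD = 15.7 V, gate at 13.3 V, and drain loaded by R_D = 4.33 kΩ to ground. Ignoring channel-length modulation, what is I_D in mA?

I_D = 3.42 mA

V_SG = V_DD − V_G = 15.7 − 13.3 = 2.4 V, so V_ov = 2.4 − 0.888 = 1.51 V.
k_p = μ_pC_ox · (W/L) = 3.6 mA/V².
Assume saturation: I_D = ½ k_p V_ov² = 0.5 × 3.6 × 1.51² = 4.12 mA, giving V_SD = V_DD − I_D R_D = 15.7 − 4.12 × 4.33 = -2.12 V.
But -2.12 V < V_ov = 1.51 V, so the device is actually in triode.
In triode I_D = k_p[V_ov V_SD − ½ V_SD²] and I_D = (V_DD − V_SD)/R_D. Equating: 7.79 V_SD² − 24.57 V_SD + 15.7 = 0, giving V_SD = 0.891 V (the root below V_ov).
I_D = (15.7 − 0.891) / 4.33 = 3.42 mA.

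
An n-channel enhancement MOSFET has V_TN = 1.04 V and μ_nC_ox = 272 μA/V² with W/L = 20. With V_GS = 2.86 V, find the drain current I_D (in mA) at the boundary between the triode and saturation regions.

I_D = 9.01 mA

At the boundary V_DS = V_ov = V_GS − V_TN = 2.86 − 1.04 = 1.82 V.
k_n = μ_nC_ox · (W/L) = 5.44 mA/V².
I_D = ½ k_n V_ov² = 0.5 × 5.44 × 1.82² = 9.01 mA.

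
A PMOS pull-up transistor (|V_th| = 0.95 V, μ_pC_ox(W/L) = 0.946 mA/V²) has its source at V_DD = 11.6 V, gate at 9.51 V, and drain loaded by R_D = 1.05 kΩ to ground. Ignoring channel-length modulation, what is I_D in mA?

V_SG = V_DD − V_G = 11.6 − 9.51 = 2.09 V, so V_ov = 2.09 − 0.95 = 1.14 V.
Assume saturation: I_D = ½ k_p V_ov² = 0.5 × 0.946 × 1.14² = 0.615 mA, giving V_SD = V_DD − I_D R_D = 11.6 − 0.615 × 1.05 = 11 V.
V_SD = 11 V ≥ V_ov = 1.14 V, confirming saturation.

I_D = 0.615 mA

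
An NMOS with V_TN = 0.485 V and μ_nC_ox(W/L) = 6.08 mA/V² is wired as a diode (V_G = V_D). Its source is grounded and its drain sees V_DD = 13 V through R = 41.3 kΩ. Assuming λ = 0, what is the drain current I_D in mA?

I_D = 0.295 mA

With gate tied to drain, V_GS = V_DS ≥ V_GS − V_TN, so the device is in saturation.
KCL at the drain: ½ k_n (V_GS − V_TN)² = (V_DD − V_GS)/R.
Let x = V_GS − 0.485. Then 126 x² + x − 12.52 = 0, giving x = 0.312 V (positive root), so V_GS = 0.797 V.
I_D = (V_DD − V_GS)/R = (13 − 0.797) / 41.3 = 0.295 mA.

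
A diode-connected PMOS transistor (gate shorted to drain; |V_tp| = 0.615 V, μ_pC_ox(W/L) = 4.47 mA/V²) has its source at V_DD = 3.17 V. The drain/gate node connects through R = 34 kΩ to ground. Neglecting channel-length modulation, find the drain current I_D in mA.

With gate tied to drain, V_SG = V_SD ≥ V_SG − |V_tp|, so the device is in saturation.
KCL at the drain: ½ k_p (V_SG − |V_tp|)² = (V_DD − V_SG)/R.
Let x = V_SG − 0.615. Then 76 x² + x − 2.555 = 0, giving x = 0.177 V (positive root), so V_SG = 0.792 V.
I_D = (V_DD − V_SG)/R = (3.17 − 0.792) / 34 = 0.0699 mA.

I_D = 0.0699 mA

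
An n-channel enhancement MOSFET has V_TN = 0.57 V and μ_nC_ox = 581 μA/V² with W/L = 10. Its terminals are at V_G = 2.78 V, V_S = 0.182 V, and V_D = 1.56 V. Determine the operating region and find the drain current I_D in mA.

V_GS = V_G − V_S = 2.78 − 0.182 = 2.6 V; V_DS = V_D − V_S = 1.56 − 0.182 = 1.38 V.
k_n = μ_nC_ox · (W/L) = 5.81 mA/V².
V_ov = V_GS − V_TN = 2.6 − 0.57 = 2.03 V.
Since V_DS = 1.38 V < V_ov = 2.03 V, the device is in the triode region.
I_D = k_n [V_ov · V_DS − ½ V_DS²] = 5.81 × [2.03 × 1.38 − 0.5 × 1.38²] = 10.7 mA.

Triode; I_D = 10.7 mA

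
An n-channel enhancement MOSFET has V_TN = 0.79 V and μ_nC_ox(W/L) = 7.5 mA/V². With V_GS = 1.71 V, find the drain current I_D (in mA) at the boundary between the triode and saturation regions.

At the boundary V_DS = V_ov = V_GS − V_TN = 1.71 − 0.79 = 0.92 V.
I_D = ½ k_n V_ov² = 0.5 × 7.5 × 0.92² = 3.17 mA.

I_D = 3.17 mA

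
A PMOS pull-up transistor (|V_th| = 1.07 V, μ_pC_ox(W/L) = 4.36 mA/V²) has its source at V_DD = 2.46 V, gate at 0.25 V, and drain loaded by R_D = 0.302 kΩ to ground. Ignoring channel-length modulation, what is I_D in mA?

I_D = 2.83 mA

V_SG = V_DD − V_G = 2.46 − 0.25 = 2.21 V, so V_ov = 2.21 − 1.07 = 1.14 V.
Assume saturation: I_D = ½ k_p V_ov² = 0.5 × 4.36 × 1.14² = 2.83 mA, giving V_SD = V_DD − I_D R_D = 2.46 − 2.83 × 0.302 = 1.6 V.
V_SD = 1.6 V ≥ V_ov = 1.14 V, confirming saturation.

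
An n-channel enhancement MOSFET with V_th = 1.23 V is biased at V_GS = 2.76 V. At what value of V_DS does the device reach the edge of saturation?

The boundary between triode and saturation is V_DS = V_GS − V_th = V_ov.
V_ov = 2.76 − 1.23 = 1.53 V.

V_DS,sat = 1.53 V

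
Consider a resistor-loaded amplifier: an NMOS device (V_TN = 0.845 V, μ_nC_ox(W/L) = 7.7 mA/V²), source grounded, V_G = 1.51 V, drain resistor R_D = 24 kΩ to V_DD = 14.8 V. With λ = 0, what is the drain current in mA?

V_GS = V_G = 1.51 V, so V_ov = 1.51 − 0.845 = 0.665 V.
Assume saturation: I_D = ½ k_n V_ov² = 0.5 × 7.7 × 0.665² = 1.7 mA, giving V_DS = V_DD − I_D R_D = 14.8 − 1.7 × 24 = -26.1 V.
But -26.1 V < V_ov = 0.665 V, so the device is actually in triode.
In triode I_D = k_n[V_ov V_DS − ½ V_DS²] and I_D = (V_DD − V_DS)/R_D. Equating: 92.4 V_DS² − 123.9 V_DS + 14.8 = 0, giving V_DS = 0.133 V (the root below V_ov).
I_D = (14.8 − 0.133) / 24 = 0.611 mA.

I_D = 0.611 mA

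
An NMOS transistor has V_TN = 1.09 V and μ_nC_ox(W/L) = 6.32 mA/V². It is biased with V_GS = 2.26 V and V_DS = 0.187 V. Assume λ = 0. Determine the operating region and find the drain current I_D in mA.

V_ov = V_GS − V_TN = 2.26 − 1.09 = 1.17 V.
Since V_DS = 0.187 V < V_ov = 1.17 V, the device is in the triode region.
I_D = k_n [V_ov · V_DS − ½ V_DS²] = 6.32 × [1.17 × 0.187 − 0.5 × 0.187²] = 1.27 mA.

Triode; I_D = 1.27 mA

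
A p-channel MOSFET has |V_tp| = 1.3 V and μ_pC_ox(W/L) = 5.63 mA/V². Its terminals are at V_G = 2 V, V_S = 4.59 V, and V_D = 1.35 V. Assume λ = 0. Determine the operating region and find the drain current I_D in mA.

Saturation; I_D = 4.68 mA

V_SG = V_S − V_G = 4.59 − 2 = 2.59 V; V_SD = V_S − V_D = 4.59 − 1.35 = 3.24 V.
V_ov = V_SG − |V_tp| = 2.59 − 1.3 = 1.29 V.
Since V_SD = 3.24 V ≥ V_ov = 1.29 V, the device is in saturation.
I_D = ½ k_p V_ov² = 0.5 × 5.63 × 1.29² = 4.68 mA.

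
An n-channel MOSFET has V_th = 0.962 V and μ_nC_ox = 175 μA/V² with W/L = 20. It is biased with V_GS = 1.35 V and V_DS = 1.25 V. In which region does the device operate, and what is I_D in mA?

k_n = μ_nC_ox · (W/L) = 3.5 mA/V².
V_ov = V_GS − V_th = 1.35 − 0.962 = 0.388 V.
Since V_DS = 1.25 V ≥ V_ov = 0.388 V, the device is in saturation.
I_D = ½ k_n V_ov² = 0.5 × 3.5 × 0.388² = 0.263 mA.

Saturation; I_D = 0.263 mA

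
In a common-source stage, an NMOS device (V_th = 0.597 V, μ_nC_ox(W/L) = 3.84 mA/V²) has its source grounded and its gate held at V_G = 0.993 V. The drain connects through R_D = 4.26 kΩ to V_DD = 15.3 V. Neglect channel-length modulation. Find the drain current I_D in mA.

I_D = 0.301 mA

V_GS = V_G = 0.993 V, so V_ov = 0.993 − 0.597 = 0.396 V.
Assume saturation: I_D = ½ k_n V_ov² = 0.5 × 3.84 × 0.396² = 0.301 mA, giving V_DS = V_DD − I_D R_D = 15.3 − 0.301 × 4.26 = 14 V.
V_DS = 14 V ≥ V_ov = 0.396 V, confirming saturation.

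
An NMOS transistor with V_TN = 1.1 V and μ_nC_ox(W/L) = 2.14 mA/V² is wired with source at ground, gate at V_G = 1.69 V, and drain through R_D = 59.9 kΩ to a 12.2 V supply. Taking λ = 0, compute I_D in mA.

I_D = 0.201 mA

V_GS = V_G = 1.69 V, so V_ov = 1.69 − 1.1 = 0.59 V.
Assume saturation: I_D = ½ k_n V_ov² = 0.5 × 2.14 × 0.59² = 0.372 mA, giving V_DS = V_DD − I_D R_D = 12.2 − 0.372 × 59.9 = -10.1 V.
But -10.1 V < V_ov = 0.59 V, so the device is actually in triode.
In triode I_D = k_n[V_ov V_DS − ½ V_DS²] and I_D = (V_DD − V_DS)/R_D. Equating: 64.1 V_DS² − 76.63 V_DS + 12.2 = 0, giving V_DS = 0.189 V (the root below V_ov).
I_D = (12.2 − 0.189) / 59.9 = 0.201 mA.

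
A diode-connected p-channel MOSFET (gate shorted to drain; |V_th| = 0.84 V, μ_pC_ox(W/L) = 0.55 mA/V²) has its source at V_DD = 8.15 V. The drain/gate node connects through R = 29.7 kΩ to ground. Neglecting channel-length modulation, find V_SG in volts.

With gate tied to drain, V_SG = V_SD ≥ V_SG − |V_th|, so the device is in saturation.
KCL at the drain: ½ k_p (V_SG − |V_th|)² = (V_DD − V_SG)/R.
Let x = V_SG − 0.84. Then 8.17 x² + x − 7.31 = 0, giving x = 0.887 V (positive root), so V_SG = 1.73 V.
I_D = (V_DD − V_SG)/R = (8.15 − 1.73) / 29.7 = 0.216 mA.

V_SG = 1.73 V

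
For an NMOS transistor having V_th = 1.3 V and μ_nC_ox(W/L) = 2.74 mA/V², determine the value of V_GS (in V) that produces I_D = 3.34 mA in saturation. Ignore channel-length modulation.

V_GS = 2.86 V

In saturation I_D = ½ k_n (V_GS − V_th)², so V_GS − V_th = √(2 I_D / k_n) = √(2 × 3.34 / 2.74) = 1.56 V.
V_GS = 1.3 + 1.56 = 2.86 V.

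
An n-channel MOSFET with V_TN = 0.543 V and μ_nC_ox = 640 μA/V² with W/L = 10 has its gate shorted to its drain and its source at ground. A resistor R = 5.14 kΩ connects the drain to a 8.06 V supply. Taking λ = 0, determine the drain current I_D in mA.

I_D = 1.34 mA

With gate tied to drain, V_GS = V_DS ≥ V_GS − V_TN, so the device is in saturation.
k_n = μ_nC_ox · (W/L) = 6.4 mA/V².
KCL at the drain: ½ k_n (V_GS − V_TN)² = (V_DD − V_GS)/R.
Let x = V_GS − 0.543. Then 16.4 x² + x − 7.517 = 0, giving x = 0.646 V (positive root), so V_GS = 1.19 V.
I_D = (V_DD − V_GS)/R = (8.06 − 1.19) / 5.14 = 1.34 mA.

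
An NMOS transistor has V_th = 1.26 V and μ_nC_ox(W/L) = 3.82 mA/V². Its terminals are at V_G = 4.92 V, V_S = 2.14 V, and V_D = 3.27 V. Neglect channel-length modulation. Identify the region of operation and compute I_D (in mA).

V_GS = V_G − V_S = 4.92 − 2.14 = 2.78 V; V_DS = V_D − V_S = 3.27 − 2.14 = 1.13 V.
V_ov = V_GS − V_th = 2.78 − 1.26 = 1.52 V.
Since V_DS = 1.13 V < V_ov = 1.52 V, the device is in the triode region.
I_D = k_n [V_ov · V_DS − ½ V_DS²] = 3.82 × [1.52 × 1.13 − 0.5 × 1.13²] = 4.12 mA.

Triode; I_D = 4.12 mA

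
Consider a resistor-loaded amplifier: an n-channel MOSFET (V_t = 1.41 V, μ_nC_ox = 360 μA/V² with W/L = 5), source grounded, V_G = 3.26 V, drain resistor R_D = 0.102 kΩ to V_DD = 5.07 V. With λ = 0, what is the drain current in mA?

I_D = 3.08 mA

V_GS = V_G = 3.26 V, so V_ov = 3.26 − 1.41 = 1.85 V.
k_n = μ_nC_ox · (W/L) = 1.8 mA/V².
Assume saturation: I_D = ½ k_n V_ov² = 0.5 × 1.8 × 1.85² = 3.08 mA, giving V_DS = V_DD − I_D R_D = 5.07 − 3.08 × 0.102 = 4.76 V.
V_DS = 4.76 V ≥ V_ov = 1.85 V, confirming saturation.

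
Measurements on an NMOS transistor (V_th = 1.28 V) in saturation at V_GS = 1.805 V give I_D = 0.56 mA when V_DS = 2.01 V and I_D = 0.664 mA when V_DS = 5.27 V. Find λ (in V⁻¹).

With V_GS fixed, I_D ∝ (1 + λ V_DS) in saturation, so I_D2/I_D1 = (1 + λ V_DS2)/(1 + λ V_DS1).
0.664/0.56 = 1.186 = (1 + 5.27 λ)/(1 + 2.01 λ).
Solving: λ (I_D1 V_DS2 − I_D2 V_DS1) = I_D2 − I_D1, so λ = (0.664 − 0.56) / (0.56 × 5.27 − 0.664 × 2.01) = 0.104 / 1.62 = 0.0643 V⁻¹.

λ = 0.0643 V⁻¹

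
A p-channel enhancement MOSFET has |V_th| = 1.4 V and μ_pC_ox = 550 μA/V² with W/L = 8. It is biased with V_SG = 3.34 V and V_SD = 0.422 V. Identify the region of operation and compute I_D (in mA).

k_p = μ_pC_ox · (W/L) = 4.4 mA/V².
V_ov = V_SG − |V_th| = 3.34 − 1.4 = 1.94 V.
Since V_SD = 0.422 V < V_ov = 1.94 V, the device is in the triode region.
I_D = k_p [V_ov · V_SD − ½ V_SD²] = 4.4 × [1.94 × 0.422 − 0.5 × 0.422²] = 3.21 mA.

Triode; I_D = 3.21 mA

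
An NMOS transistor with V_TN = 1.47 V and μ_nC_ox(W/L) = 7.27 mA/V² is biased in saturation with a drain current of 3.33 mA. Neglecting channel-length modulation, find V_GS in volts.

V_GS = 2.43 V

In saturation I_D = ½ k_n (V_GS − V_TN)², so V_GS − V_TN = √(2 I_D / k_n) = √(2 × 3.33 / 7.27) = 0.957 V.
V_GS = 1.47 + 0.957 = 2.43 V.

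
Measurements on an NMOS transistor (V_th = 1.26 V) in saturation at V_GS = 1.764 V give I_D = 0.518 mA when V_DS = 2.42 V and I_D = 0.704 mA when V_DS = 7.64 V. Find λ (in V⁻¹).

λ = 0.0825 V⁻¹

With V_GS fixed, I_D ∝ (1 + λ V_DS) in saturation, so I_D2/I_D1 = (1 + λ V_DS2)/(1 + λ V_DS1).
0.704/0.518 = 1.359 = (1 + 7.64 λ)/(1 + 2.42 λ).
Solving: λ (I_D1 V_DS2 − I_D2 V_DS1) = I_D2 − I_D1, so λ = (0.704 − 0.518) / (0.518 × 7.64 − 0.704 × 2.42) = 0.186 / 2.25 = 0.0825 V⁻¹.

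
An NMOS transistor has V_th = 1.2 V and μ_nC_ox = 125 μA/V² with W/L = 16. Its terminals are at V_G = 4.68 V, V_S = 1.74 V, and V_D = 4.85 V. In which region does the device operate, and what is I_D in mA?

V_GS = V_G − V_S = 4.68 − 1.74 = 2.94 V; V_DS = V_D − V_S = 4.85 − 1.74 = 3.11 V.
k_n = μ_nC_ox · (W/L) = 2 mA/V².
V_ov = V_GS − V_th = 2.94 − 1.2 = 1.74 V.
Since V_DS = 3.11 V ≥ V_ov = 1.74 V, the device is in saturation.
I_D = ½ k_n V_ov² = 0.5 × 2 × 1.74² = 3.03 mA.

Saturation; I_D = 3.03 mA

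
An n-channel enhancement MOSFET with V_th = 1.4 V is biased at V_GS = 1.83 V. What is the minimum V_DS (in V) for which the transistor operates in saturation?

V_DS,sat = 0.430 V

The boundary between triode and saturation is V_DS = V_GS − V_th = V_ov.
V_ov = 1.83 − 1.4 = 0.43 V.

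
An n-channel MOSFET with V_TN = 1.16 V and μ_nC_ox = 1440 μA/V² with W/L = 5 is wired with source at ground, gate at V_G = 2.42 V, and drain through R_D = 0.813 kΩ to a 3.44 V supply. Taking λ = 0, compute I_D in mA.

V_GS = V_G = 2.42 V, so V_ov = 2.42 − 1.16 = 1.26 V.
k_n = μ_nC_ox · (W/L) = 7.2 mA/V².
Assume saturation: I_D = ½ k_n V_ov² = 0.5 × 7.2 × 1.26² = 5.72 mA, giving V_DS = V_DD − I_D R_D = 3.44 − 5.72 × 0.813 = -1.21 V.
But -1.21 V < V_ov = 1.26 V, so the device is actually in triode.
In triode I_D = k_n[V_ov V_DS − ½ V_DS²] and I_D = (V_DD − V_DS)/R_D. Equating: 2.93 V_DS² − 8.376 V_DS + 3.44 = 0, giving V_DS = 0.497 V (the root below V_ov).
I_D = (3.44 − 0.497) / 0.813 = 3.62 mA.

I_D = 3.62 mA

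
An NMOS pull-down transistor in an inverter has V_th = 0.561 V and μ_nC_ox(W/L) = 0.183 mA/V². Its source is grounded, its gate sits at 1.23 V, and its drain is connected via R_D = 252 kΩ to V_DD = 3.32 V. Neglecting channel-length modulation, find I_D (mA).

V_GS = V_G = 1.23 V, so V_ov = 1.23 − 0.561 = 0.669 V.
Assume saturation: I_D = ½ k_n V_ov² = 0.5 × 0.183 × 0.669² = 0.041 mA, giving V_DS = V_DD − I_D R_D = 3.32 − 0.041 × 252 = -7 V.
But -7 V < V_ov = 0.669 V, so the device is actually in triode.
In triode I_D = k_n[V_ov V_DS − ½ V_DS²] and I_D = (V_DD − V_DS)/R_D. Equating: 23.1 V_DS² − 31.85 V_DS + 3.32 = 0, giving V_DS = 0.114 V (the root below V_ov).
I_D = (3.32 − 0.114) / 252 = 0.0127 mA.

I_D = 0.0127 mA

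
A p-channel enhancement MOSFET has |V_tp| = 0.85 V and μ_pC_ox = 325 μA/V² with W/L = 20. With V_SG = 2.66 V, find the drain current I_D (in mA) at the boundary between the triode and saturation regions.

At the boundary V_SD = V_ov = V_SG − |V_tp| = 2.66 − 0.85 = 1.81 V.
k_p = μ_pC_ox · (W/L) = 6.5 mA/V².
I_D = ½ k_p V_ov² = 0.5 × 6.5 × 1.81² = 10.6 mA.

I_D = 10.6 mA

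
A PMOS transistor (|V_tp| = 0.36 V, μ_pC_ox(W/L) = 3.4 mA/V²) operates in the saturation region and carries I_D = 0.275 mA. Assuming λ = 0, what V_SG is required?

V_SG = 0.762 V

In saturation I_D = ½ k_p (V_SG − |V_tp|)², so V_SG − |V_tp| = √(2 I_D / k_p) = √(2 × 0.275 / 3.4) = 0.402 V.
V_SG = 0.36 + 0.402 = 0.762 V.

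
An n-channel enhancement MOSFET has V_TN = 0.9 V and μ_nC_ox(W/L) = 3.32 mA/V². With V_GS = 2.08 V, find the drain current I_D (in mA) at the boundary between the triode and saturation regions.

I_D = 2.31 mA

At the boundary V_DS = V_ov = V_GS − V_TN = 2.08 − 0.9 = 1.18 V.
I_D = ½ k_n V_ov² = 0.5 × 3.32 × 1.18² = 2.31 mA.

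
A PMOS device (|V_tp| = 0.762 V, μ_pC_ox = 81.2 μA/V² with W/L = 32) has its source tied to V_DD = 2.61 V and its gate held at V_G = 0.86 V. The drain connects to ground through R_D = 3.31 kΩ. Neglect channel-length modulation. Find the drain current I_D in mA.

V_SG = V_DD − V_G = 2.61 − 0.86 = 1.75 V, so V_ov = 1.75 − 0.762 = 0.988 V.
k_p = μ_pC_ox · (W/L) = 2.598 mA/V².
Assume saturation: I_D = ½ k_p V_ov² = 0.5 × 2.598 × 0.988² = 1.27 mA, giving V_SD = V_DD − I_D R_D = 2.61 − 1.27 × 3.31 = -1.59 V.
But -1.59 V < V_ov = 0.988 V, so the device is actually in triode.
In triode I_D = k_p[V_ov V_SD − ½ V_SD²] and I_D = (V_DD − V_SD)/R_D. Equating: 4.3 V_SD² − 9.497 V_SD + 2.61 = 0, giving V_SD = 0.322 V (the root below V_ov).
I_D = (2.61 − 0.322) / 3.31 = 0.691 mA.

I_D = 0.691 mA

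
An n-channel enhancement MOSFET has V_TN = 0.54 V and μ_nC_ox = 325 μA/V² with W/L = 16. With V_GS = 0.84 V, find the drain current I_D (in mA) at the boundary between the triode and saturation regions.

At the boundary V_DS = V_ov = V_GS − V_TN = 0.84 − 0.54 = 0.3 V.
k_n = μ_nC_ox · (W/L) = 5.2 mA/V².
I_D = ½ k_n V_ov² = 0.5 × 5.2 × 0.3² = 0.234 mA.

I_D = 0.234 mA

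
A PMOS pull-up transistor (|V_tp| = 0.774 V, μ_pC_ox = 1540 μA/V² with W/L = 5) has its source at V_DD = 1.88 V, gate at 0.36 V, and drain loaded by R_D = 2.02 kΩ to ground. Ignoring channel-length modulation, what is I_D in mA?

I_D = 0.848 mA

V_SG = V_DD − V_G = 1.88 − 0.36 = 1.52 V, so V_ov = 1.52 − 0.774 = 0.746 V.
k_p = μ_pC_ox · (W/L) = 7.7 mA/V².
Assume saturation: I_D = ½ k_p V_ov² = 0.5 × 7.7 × 0.746² = 2.14 mA, giving V_SD = V_DD − I_D R_D = 1.88 − 2.14 × 2.02 = -2.45 V.
But -2.45 V < V_ov = 0.746 V, so the device is actually in triode.
In triode I_D = k_p[V_ov V_SD − ½ V_SD²] and I_D = (V_DD − V_SD)/R_D. Equating: 7.78 V_SD² − 12.6 V_SD + 1.88 = 0, giving V_SD = 0.166 V (the root below V_ov).
I_D = (1.88 − 0.166) / 2.02 = 0.848 mA.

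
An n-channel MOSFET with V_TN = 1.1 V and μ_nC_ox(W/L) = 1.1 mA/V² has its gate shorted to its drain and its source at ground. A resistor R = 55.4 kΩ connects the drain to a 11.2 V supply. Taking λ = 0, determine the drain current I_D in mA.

I_D = 0.172 mA

With gate tied to drain, V_GS = V_DS ≥ V_GS − V_TN, so the device is in saturation.
KCL at the drain: ½ k_n (V_GS − V_TN)² = (V_DD − V_GS)/R.
Let x = V_GS − 1.1. Then 30.5 x² + x − 10.1 = 0, giving x = 0.56 V (positive root), so V_GS = 1.66 V.
I_D = (V_DD − V_GS)/R = (11.2 − 1.66) / 55.4 = 0.172 mA.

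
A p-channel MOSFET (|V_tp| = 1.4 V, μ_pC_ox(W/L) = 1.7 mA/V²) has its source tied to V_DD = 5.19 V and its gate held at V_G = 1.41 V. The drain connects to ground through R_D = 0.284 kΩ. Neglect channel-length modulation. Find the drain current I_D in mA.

I_D = 4.81 mA

V_SG = V_DD − V_G = 5.19 − 1.41 = 3.78 V, so V_ov = 3.78 − 1.4 = 2.38 V.
Assume saturation: I_D = ½ k_p V_ov² = 0.5 × 1.7 × 2.38² = 4.81 mA, giving V_SD = V_DD − I_D R_D = 5.19 − 4.81 × 0.284 = 3.82 V.
V_SD = 3.82 V ≥ V_ov = 2.38 V, confirming saturation.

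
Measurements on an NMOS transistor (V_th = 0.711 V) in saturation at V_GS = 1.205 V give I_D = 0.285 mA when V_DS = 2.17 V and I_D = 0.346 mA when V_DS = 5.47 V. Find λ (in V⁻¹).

λ = 0.0755 V⁻¹

With V_GS fixed, I_D ∝ (1 + λ V_DS) in saturation, so I_D2/I_D1 = (1 + λ V_DS2)/(1 + λ V_DS1).
0.346/0.285 = 1.214 = (1 + 5.47 λ)/(1 + 2.17 λ).
Solving: λ (I_D1 V_DS2 − I_D2 V_DS1) = I_D2 − I_D1, so λ = (0.346 − 0.285) / (0.285 × 5.47 − 0.346 × 2.17) = 0.061 / 0.808 = 0.0755 V⁻¹.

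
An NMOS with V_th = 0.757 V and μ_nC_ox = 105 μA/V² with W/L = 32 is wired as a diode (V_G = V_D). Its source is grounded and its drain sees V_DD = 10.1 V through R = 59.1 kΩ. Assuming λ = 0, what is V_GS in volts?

V_GS = 1.06 V

With gate tied to drain, V_GS = V_DS ≥ V_GS − V_th, so the device is in saturation.
k_n = μ_nC_ox · (W/L) = 3.36 mA/V².
KCL at the drain: ½ k_n (V_GS − V_th)² = (V_DD − V_GS)/R.
Let x = V_GS − 0.757. Then 99.3 x² + x − 9.343 = 0, giving x = 0.302 V (positive root), so V_GS = 1.06 V.
I_D = (V_DD − V_GS)/R = (10.1 − 1.06) / 59.1 = 0.153 mA.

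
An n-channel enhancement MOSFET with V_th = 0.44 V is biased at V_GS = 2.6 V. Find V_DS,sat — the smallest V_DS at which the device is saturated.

The boundary between triode and saturation is V_DS = V_GS − V_th = V_ov.
V_ov = 2.6 − 0.44 = 2.16 V.

V_DS,sat = 2.16 V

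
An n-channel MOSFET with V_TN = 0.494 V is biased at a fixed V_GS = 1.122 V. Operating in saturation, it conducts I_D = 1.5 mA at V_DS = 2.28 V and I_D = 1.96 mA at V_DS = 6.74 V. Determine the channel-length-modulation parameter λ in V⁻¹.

λ = 0.0815 V⁻¹

With V_GS fixed, I_D ∝ (1 + λ V_DS) in saturation, so I_D2/I_D1 = (1 + λ V_DS2)/(1 + λ V_DS1).
1.96/1.5 = 1.307 = (1 + 6.74 λ)/(1 + 2.28 λ).
Solving: λ (I_D1 V_DS2 − I_D2 V_DS1) = I_D2 − I_D1, so λ = (1.96 − 1.5) / (1.5 × 6.74 − 1.96 × 2.28) = 0.46 / 5.64 = 0.0815 V⁻¹.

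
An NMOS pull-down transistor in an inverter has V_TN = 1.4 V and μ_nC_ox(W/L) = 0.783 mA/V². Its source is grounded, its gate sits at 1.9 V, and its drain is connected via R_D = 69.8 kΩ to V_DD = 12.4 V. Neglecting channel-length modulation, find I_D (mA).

I_D = 0.0979 mA

V_GS = V_G = 1.9 V, so V_ov = 1.9 − 1.4 = 0.5 V.
Assume saturation: I_D = ½ k_n V_ov² = 0.5 × 0.783 × 0.5² = 0.0979 mA, giving V_DS = V_DD − I_D R_D = 12.4 − 0.0979 × 69.8 = 5.57 V.
V_DS = 5.57 V ≥ V_ov = 0.5 V, confirming saturation.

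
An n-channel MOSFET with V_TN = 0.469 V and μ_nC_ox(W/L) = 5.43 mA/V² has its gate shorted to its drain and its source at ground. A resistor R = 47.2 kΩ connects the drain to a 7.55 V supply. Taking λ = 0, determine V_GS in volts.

V_GS = 0.700 V

With gate tied to drain, V_GS = V_DS ≥ V_GS − V_TN, so the device is in saturation.
KCL at the drain: ½ k_n (V_GS − V_TN)² = (V_DD − V_GS)/R.
Let x = V_GS − 0.469. Then 128 x² + x − 7.081 = 0, giving x = 0.231 V (positive root), so V_GS = 0.7 V.
I_D = (V_DD − V_GS)/R = (7.55 − 0.7) / 47.2 = 0.145 mA.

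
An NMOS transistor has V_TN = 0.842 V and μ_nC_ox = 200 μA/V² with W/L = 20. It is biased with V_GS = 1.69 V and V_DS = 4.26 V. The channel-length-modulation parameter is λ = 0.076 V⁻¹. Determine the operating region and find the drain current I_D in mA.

Saturation; I_D = 1.90 mA

k_n = μ_nC_ox · (W/L) = 4 mA/V².
V_ov = V_GS − V_TN = 1.69 − 0.842 = 0.848 V.
Since V_DS = 4.26 V ≥ V_ov = 0.848 V, the device is in saturation.
I_D = ½ k_n V_ov² (1 + λ V_DS) = 0.5 × 4 × 0.848² × (1 + 0.076 × 4.26) = 1.9 mA.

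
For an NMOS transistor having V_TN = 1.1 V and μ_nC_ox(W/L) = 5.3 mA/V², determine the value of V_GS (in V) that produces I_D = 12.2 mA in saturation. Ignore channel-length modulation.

In saturation I_D = ½ k_n (V_GS − V_TN)², so V_GS − V_TN = √(2 I_D / k_n) = √(2 × 12.2 / 5.3) = 2.15 V.
V_GS = 1.1 + 2.15 = 3.25 V.

V_GS = 3.25 V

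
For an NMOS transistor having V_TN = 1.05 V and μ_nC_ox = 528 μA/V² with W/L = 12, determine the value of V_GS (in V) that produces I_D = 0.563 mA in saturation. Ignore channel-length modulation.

V_GS = 1.47 V

k_n = μ_nC_ox · (W/L) = 6.336 mA/V².
In saturation I_D = ½ k_n (V_GS − V_TN)², so V_GS − V_TN = √(2 I_D / k_n) = √(2 × 0.563 / 6.336) = 0.422 V.
V_GS = 1.05 + 0.422 = 1.47 V.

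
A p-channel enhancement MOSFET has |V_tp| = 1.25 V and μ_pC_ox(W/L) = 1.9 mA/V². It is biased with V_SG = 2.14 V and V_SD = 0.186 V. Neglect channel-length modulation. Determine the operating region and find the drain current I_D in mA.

V_ov = V_SG − |V_tp| = 2.14 − 1.25 = 0.89 V.
Since V_SD = 0.186 V < V_ov = 0.89 V, the device is in the triode region.
I_D = k_p [V_ov · V_SD − ½ V_SD²] = 1.9 × [0.89 × 0.186 − 0.5 × 0.186²] = 0.282 mA.

Triode; I_D = 0.282 mA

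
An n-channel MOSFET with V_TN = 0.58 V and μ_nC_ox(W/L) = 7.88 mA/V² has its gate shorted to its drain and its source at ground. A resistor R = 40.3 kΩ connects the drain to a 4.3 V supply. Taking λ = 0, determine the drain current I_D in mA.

With gate tied to drain, V_GS = V_DS ≥ V_GS − V_TN, so the device is in saturation.
KCL at the drain: ½ k_n (V_GS − V_TN)² = (V_DD − V_GS)/R.
Let x = V_GS − 0.58. Then 159 x² + x − 3.72 = 0, giving x = 0.15 V (positive root), so V_GS = 0.73 V.
I_D = (V_DD − V_GS)/R = (4.3 − 0.73) / 40.3 = 0.0886 mA.

I_D = 0.0886 mA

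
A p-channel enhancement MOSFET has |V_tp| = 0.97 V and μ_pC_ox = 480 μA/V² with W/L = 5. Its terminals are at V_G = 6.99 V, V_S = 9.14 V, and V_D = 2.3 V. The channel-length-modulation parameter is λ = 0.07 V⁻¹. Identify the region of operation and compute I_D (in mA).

V_SG = V_S − V_G = 9.14 − 6.99 = 2.15 V; V_SD = V_S − V_D = 9.14 − 2.3 = 6.84 V.
k_p = μ_pC_ox · (W/L) = 2.4 mA/V².
V_ov = V_SG − |V_tp| = 2.15 − 0.97 = 1.18 V.
Since V_SD = 6.84 V ≥ V_ov = 1.18 V, the device is in saturation.
I_D = ½ k_p V_ov² (1 + λ V_SD) = 0.5 × 2.4 × 1.18² × (1 + 0.07 × 6.84) = 2.47 mA.

Saturation; I_D = 2.47 mA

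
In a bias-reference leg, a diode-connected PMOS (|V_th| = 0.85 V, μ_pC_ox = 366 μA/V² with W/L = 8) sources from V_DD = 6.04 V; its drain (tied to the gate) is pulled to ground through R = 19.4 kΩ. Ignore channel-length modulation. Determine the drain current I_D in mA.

I_D = 0.246 mA

With gate tied to drain, V_SG = V_SD ≥ V_SG − |V_th|, so the device is in saturation.
k_p = μ_pC_ox · (W/L) = 2.928 mA/V².
KCL at the drain: ½ k_p (V_SG − |V_th|)² = (V_DD − V_SG)/R.
Let x = V_SG − 0.85. Then 28.4 x² + x − 5.19 = 0, giving x = 0.41 V (positive root), so V_SG = 1.26 V.
I_D = (V_DD − V_SG)/R = (6.04 − 1.26) / 19.4 = 0.246 mA.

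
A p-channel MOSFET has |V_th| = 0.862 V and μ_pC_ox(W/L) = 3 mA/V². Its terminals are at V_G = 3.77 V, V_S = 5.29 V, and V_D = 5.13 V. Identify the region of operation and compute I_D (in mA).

V_SG = V_S − V_G = 5.29 − 3.77 = 1.52 V; V_SD = V_S − V_D = 5.29 − 5.13 = 0.16 V.
V_ov = V_SG − |V_th| = 1.52 − 0.862 = 0.658 V.
Since V_SD = 0.16 V < V_ov = 0.658 V, the device is in the triode region.
I_D = k_p [V_ov · V_SD − ½ V_SD²] = 3 × [0.658 × 0.16 − 0.5 × 0.16²] = 0.277 mA.

Triode; I_D = 0.277 mA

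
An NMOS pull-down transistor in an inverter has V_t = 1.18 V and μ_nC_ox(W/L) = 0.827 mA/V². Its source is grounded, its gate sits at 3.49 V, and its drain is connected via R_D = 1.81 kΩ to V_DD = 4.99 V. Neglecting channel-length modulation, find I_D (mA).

I_D = 1.93 mA

V_GS = V_G = 3.49 V, so V_ov = 3.49 − 1.18 = 2.31 V.
Assume saturation: I_D = ½ k_n V_ov² = 0.5 × 0.827 × 2.31² = 2.21 mA, giving V_DS = V_DD − I_D R_D = 4.99 − 2.21 × 1.81 = 0.996 V.
But 0.996 V < V_ov = 2.31 V, so the device is actually in triode.
In triode I_D = k_n[V_ov V_DS − ½ V_DS²] and I_D = (V_DD − V_DS)/R_D. Equating: 0.748 V_DS² − 4.458 V_DS + 4.99 = 0, giving V_DS = 1.49 V (the root below V_ov).
I_D = (4.99 − 1.49) / 1.81 = 1.93 mA.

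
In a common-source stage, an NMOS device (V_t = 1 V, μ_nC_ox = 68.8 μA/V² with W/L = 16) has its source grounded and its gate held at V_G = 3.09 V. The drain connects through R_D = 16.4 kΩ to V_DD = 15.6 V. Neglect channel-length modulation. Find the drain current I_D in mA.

I_D = 0.924 mA

V_GS = V_G = 3.09 V, so V_ov = 3.09 − 1 = 2.09 V.
k_n = μ_nC_ox · (W/L) = 1.101 mA/V².
Assume saturation: I_D = ½ k_n V_ov² = 0.5 × 1.101 × 2.09² = 2.4 mA, giving V_DS = V_DD − I_D R_D = 15.6 − 2.4 × 16.4 = -23.8 V.
But -23.8 V < V_ov = 2.09 V, so the device is actually in triode.
In triode I_D = k_n[V_ov V_DS − ½ V_DS²] and I_D = (V_DD − V_DS)/R_D. Equating: 9.03 V_DS² − 38.73 V_DS + 15.6 = 0, giving V_DS = 0.45 V (the root below V_ov).
I_D = (15.6 − 0.45) / 16.4 = 0.924 mA.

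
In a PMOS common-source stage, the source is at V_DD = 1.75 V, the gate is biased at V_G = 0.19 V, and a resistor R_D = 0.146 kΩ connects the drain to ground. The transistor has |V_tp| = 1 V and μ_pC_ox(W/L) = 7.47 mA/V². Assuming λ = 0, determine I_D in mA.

V_SG = V_DD − V_G = 1.75 − 0.19 = 1.56 V, so V_ov = 1.56 − 1 = 0.56 V.
Assume saturation: I_D = ½ k_p V_ov² = 0.5 × 7.47 × 0.56² = 1.17 mA, giving V_SD = V_DD − I_D R_D = 1.75 − 1.17 × 0.146 = 1.58 V.
V_SD = 1.58 V ≥ V_ov = 0.56 V, confirming saturation.

I_D = 1.17 mA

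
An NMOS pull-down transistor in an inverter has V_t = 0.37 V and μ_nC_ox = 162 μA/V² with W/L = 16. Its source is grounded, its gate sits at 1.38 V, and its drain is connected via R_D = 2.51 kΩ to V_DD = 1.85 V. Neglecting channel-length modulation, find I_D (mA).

I_D = 0.627 mA

V_GS = V_G = 1.38 V, so V_ov = 1.38 − 0.37 = 1.01 V.
k_n = μ_nC_ox · (W/L) = 2.592 mA/V².
Assume saturation: I_D = ½ k_n V_ov² = 0.5 × 2.592 × 1.01² = 1.32 mA, giving V_DS = V_DD − I_D R_D = 1.85 − 1.32 × 2.51 = -1.47 V.
But -1.47 V < V_ov = 1.01 V, so the device is actually in triode.
In triode I_D = k_n[V_ov V_DS − ½ V_DS²] and I_D = (V_DD − V_DS)/R_D. Equating: 3.25 V_DS² − 7.571 V_DS + 1.85 = 0, giving V_DS = 0.277 V (the root below V_ov).
I_D = (1.85 − 0.277) / 2.51 = 0.627 mA.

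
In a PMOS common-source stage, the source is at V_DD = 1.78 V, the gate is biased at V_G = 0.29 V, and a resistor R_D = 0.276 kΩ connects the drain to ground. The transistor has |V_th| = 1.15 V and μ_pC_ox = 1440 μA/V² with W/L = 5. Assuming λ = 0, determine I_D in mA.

V_SG = V_DD − V_G = 1.78 − 0.29 = 1.49 V, so V_ov = 1.49 − 1.15 = 0.34 V.
k_p = μ_pC_ox · (W/L) = 7.2 mA/V².
Assume saturation: I_D = ½ k_p V_ov² = 0.5 × 7.2 × 0.34² = 0.416 mA, giving V_SD = V_DD − I_D R_D = 1.78 − 0.416 × 0.276 = 1.67 V.
V_SD = 1.67 V ≥ V_ov = 0.34 V, confirming saturation.

I_D = 0.416 mA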